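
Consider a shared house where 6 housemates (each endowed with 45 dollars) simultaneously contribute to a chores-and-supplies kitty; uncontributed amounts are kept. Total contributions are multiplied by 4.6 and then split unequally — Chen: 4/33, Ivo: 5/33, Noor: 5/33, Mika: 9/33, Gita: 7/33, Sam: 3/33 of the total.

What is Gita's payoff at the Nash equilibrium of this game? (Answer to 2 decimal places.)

For player j, contributing a unit is worthwhile iff 4.6 × (j's share) ≥ 1, i.e. iff j's share is at least 0.2174.
Mika alone (share 9/33) is above the threshold, contributing 45; the remaining 5 contribute 0. Total contributed: 45.
Gita keeps 45 and receives 4.6 × 45 × 7/33 = 43.91 from the chores-and-supplies kitty, for a payoff of 88.91.

88.91 dollars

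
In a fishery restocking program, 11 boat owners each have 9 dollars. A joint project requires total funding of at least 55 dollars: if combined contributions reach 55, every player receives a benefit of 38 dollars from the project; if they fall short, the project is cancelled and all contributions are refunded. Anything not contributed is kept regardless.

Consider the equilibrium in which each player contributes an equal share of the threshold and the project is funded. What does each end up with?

Equal share of the threshold: 55/11 = 5.
At this profile no one gains by cutting their contribution: any cut drops the total below 55, the project is cancelled, contributions are refunded, and the deviator ends with 9, which is less than 9 − 5 + 38 = 42. Contributing more than 5 just wastes the excess. So contributing exactly 5 is a best response.
Each player's payoff: 9 − 5 + 38 = 42.

42 dollars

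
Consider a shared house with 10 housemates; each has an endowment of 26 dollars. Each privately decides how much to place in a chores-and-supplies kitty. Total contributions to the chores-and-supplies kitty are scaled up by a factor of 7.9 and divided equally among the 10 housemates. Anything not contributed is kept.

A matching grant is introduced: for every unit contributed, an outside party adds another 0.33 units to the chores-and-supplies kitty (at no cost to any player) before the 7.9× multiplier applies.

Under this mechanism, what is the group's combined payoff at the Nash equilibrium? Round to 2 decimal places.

2731.82 dollars

Under the mechanism each unit contributed yields 7.9 × 1.33 / 10 = 1.0507 back to its contributor per unit of net cost, which exceeds 1, making full contribution the dominant choice for everyone.
So the Nash equilibrium is full contribution by all 10; the group earns 7.9 × 1.33 × 260 = 2731.82.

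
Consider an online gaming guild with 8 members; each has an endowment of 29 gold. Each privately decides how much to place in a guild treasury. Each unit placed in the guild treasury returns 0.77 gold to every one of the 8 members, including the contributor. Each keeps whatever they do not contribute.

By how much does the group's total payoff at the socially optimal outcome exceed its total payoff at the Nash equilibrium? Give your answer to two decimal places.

1197.12 gold

The private return per contributed unit is 0.77 < 1, so contributing 0 is dominant for every player. At the Nash equilibrium everyone keeps their 29, and the group total is 8 × 29 = 232.
Each contributed unit returns 6.160 to the group as a whole (0.77 to each of 8 players), which exceeds 1, so the social optimum is full contribution: group total = 6.160 × 232 = 1429.12.
Efficiency loss = 1429.12 − 232 = 1197.12.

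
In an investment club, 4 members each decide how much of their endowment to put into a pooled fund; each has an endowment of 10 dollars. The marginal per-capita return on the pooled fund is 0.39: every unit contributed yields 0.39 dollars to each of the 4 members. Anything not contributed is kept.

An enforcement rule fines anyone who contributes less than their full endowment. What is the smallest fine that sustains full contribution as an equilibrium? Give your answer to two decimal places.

6.10 dollars

Given the others contribute fully, the best deviation is to contribute 0 (any partial contribution still incurs the fine and gives up units whose private return 0.39 is below 1).
Deviating from 10 to 0 saves 10 dollars but forfeits the deviator's share of the drop in the pooled fund: 0.39 × 10 = 3.90.
So the deviation gain is 10 − 3.90 = 6.10, and the fine must be at least 6.10 dollars to wipe it out.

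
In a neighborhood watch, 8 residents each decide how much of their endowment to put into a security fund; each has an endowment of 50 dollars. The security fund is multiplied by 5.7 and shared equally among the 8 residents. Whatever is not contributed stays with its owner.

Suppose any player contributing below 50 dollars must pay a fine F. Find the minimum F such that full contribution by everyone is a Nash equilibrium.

Given the others contribute fully, the best deviation is to contribute 0 (any partial contribution still incurs the fine and gives up units whose private return 0.7125 is below 1).
Deviating from 50 to 0 saves 50 dollars but forfeits the deviator's share of the drop in the security fund: 5.7/8 × 50 = 35.62.
So the deviation gain is 50 − 35.62 = 14.38, and the fine must be at least 14.38 dollars to wipe it out.

14.38 dollars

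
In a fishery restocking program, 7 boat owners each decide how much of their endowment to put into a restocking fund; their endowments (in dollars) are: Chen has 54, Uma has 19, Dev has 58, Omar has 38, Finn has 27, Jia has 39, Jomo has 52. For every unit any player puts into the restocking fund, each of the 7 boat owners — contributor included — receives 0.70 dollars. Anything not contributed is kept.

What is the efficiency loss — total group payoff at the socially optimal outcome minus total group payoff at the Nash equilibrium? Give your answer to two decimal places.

The private return per contributed unit is 0.70 < 1 for everyone, so the Nash equilibrium is zero contribution and the group total is Σ E_j = 54 + 19 + 58 + 38 + 27 + 39 + 52 = 287.
Each contributed unit returns 4.900 to the group, so the social optimum is full contribution by everyone: group total = 4.900 × 287 = 1406.30.
Efficiency loss = (4.900 − 1) × 287 = 1119.30.

1119.30 dollars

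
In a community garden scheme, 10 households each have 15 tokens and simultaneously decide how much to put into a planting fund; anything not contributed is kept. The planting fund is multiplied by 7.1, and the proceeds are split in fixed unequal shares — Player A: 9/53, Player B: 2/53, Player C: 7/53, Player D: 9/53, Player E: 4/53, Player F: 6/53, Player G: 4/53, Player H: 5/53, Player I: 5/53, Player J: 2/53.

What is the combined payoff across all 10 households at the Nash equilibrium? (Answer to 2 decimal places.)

Each unit j contributes comes back to j as 7.1 × (j's share), so j prefers to contribute only if that share exceeds 1/7.1 = 0.1408; otherwise keeping the unit dominates.
The shares above 0.1408 belong to Player A and Player D, contributing 15 each; the remaining 8 contribute 0. Total contributed: 30.
The planting fund pays out 7.1 × 30 = 213.00 in total (split across the unequal shares, but the aggregate is all that matters for the group sum).
The 8 free-riders keep 15 each, adding 120. Group total = 120 + 213.00 = 333.00.

333.00 tokens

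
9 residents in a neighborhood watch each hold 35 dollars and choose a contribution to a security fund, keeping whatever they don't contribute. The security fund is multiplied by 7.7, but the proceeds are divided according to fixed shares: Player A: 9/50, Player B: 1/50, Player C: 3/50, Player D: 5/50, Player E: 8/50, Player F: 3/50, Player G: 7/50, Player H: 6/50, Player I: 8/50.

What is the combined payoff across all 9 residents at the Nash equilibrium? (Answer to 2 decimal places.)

1253.00 dollars

Each unit j contributes comes back to j as 7.7 × (j's share), so j prefers to contribute only if that share exceeds 1/7.7 = 0.1299; otherwise keeping the unit dominates.
The shares above 0.1299 belong to Player A, Player E, Player G and Player I, contributing 35 each; the remaining 5 contribute 0. Total contributed: 140.
The security fund pays out 7.7 × 140 = 1078.00 in total (split across the unequal shares, but the aggregate is all that matters for the group sum).
The 5 free-riders keep 35 each, adding 175. Group total = 175 + 1078.00 = 1253.00.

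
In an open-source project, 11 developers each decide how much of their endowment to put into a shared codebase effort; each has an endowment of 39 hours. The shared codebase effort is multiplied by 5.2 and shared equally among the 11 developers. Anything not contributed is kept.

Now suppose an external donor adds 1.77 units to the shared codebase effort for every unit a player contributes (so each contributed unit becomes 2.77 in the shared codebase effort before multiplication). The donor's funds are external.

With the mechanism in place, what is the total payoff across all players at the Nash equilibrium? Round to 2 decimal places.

6179.32 hours

With the mechanism, a contributed unit returns 5.2 × 2.77 / 11 = 1.3095 per unit of net cost to the contributor — now above 1 — so contributing fully is weakly dominant for every player.
So the Nash equilibrium is full contribution by all 11; the group earns 5.2 × 2.77 × 429 = 6179.32.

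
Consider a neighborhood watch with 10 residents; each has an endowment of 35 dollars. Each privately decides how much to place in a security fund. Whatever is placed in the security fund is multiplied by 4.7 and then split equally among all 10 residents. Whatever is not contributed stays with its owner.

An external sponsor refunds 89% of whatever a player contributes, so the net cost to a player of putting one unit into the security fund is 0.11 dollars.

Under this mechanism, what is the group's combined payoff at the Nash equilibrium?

With the mechanism, a contributed unit returns (4.7/10) / 0.11 = 4.2727 per unit of net cost to the contributor — now above 1 — so contributing fully is weakly dominant for every player.
So the Nash equilibrium is full contribution by all 10; the group earns 10 × (35 × 0.89 + 4.7 × 35) = 1956.50.

1956.50 dollars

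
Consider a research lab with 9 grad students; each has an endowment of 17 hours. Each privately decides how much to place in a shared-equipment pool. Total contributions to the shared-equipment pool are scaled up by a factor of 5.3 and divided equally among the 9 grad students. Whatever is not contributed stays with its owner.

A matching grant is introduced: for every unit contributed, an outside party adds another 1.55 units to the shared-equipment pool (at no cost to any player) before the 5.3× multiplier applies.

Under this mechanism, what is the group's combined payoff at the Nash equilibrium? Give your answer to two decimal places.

2067.80 hours

Under the mechanism each unit contributed yields 5.3 × 2.55 / 9 = 1.5017 back to its contributor per unit of net cost, which exceeds 1, making full contribution the dominant choice for everyone.
At the Nash equilibrium everyone contributes 17. Group total payoff = 5.3 × 2.55 × 153 = 2067.80.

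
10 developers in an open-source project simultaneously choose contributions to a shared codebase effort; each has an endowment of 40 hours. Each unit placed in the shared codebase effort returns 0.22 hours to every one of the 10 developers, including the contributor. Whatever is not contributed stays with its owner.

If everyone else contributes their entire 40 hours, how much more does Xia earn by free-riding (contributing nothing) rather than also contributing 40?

31.20 hours

Switching from a contribution of 40 to 0 lets Xia keep an extra 40 hours, but lowers the shared codebase effort by 40, which costs Xia their own share of that drop: 0.22 × 40 = 8.80.
Net gain = 40 − 8.80 = 31.20. The private return per contributed unit (0.22) is below 1, so free-riding is indeed the best response regardless of what the others do.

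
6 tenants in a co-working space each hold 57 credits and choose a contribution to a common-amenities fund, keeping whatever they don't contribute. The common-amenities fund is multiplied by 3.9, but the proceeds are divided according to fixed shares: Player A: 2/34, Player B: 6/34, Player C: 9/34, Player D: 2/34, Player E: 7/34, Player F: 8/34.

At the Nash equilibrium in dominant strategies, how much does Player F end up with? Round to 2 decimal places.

A player with share s gets back 3.9·s per unit contributed, so full contribution is dominant for anyone with s > 1/3.9 = 0.2564 and zero contribution is dominant for anyone below.
The only share above 0.2564 is Player C's 9/34, contributing 57; the remaining 5 contribute 0. Total contributed: 57.
Player F keeps 57 and receives 3.9 × 57 × 8/34 = 52.31 from the common-amenities fund, for a payoff of 109.31.

109.31 credits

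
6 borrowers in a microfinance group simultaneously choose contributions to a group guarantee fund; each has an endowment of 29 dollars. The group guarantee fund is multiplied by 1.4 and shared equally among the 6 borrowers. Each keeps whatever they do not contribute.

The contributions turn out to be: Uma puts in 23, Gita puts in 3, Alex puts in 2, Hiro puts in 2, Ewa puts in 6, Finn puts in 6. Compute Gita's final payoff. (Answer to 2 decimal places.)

Total contributed: 23 + 3 + 2 + 2 + 6 + 6 = 42.
Each receives 1.4 × 42 / 6 = 9.80 from the group guarantee fund.
Gita keeps 29 − 3 = 26, so Gita's payoff is 26 + 9.80 = 35.80.

35.80 dollars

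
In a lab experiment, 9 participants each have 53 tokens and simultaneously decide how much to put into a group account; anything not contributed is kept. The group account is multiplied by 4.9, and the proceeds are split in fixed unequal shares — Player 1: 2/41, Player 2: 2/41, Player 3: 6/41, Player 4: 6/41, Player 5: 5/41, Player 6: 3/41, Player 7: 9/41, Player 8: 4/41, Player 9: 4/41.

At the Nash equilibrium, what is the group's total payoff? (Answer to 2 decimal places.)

683.70 tokens

Each unit j contributes comes back to j as 4.9 × (j's share), so j prefers to contribute only if that share exceeds 1/4.9 = 0.2041; otherwise keeping the unit dominates.
Player 7 alone (share 9/41) is above the threshold, contributing 53; the remaining 8 contribute 0. Total contributed: 53.
The group account pays out 4.9 × 53 = 259.70 in total (split across the unequal shares, but the aggregate is all that matters for the group sum).
The 8 free-riders keep 53 each, adding 424. Group total = 424 + 259.70 = 683.70.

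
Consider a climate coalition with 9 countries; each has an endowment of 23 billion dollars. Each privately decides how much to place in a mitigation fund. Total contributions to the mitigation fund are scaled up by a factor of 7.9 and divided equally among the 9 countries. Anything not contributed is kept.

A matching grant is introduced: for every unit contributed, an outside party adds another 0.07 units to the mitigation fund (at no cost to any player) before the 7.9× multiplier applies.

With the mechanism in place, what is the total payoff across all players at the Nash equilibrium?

Even with the mechanism, each unit contributed returns only 7.9 × 1.07 / 9 = 0.9392 per unit of net cost, so contributing nothing is still dominant.
At the Nash equilibrium no one contributes; group total payoff = 9 × 23 = 207.

207.00 billion dollars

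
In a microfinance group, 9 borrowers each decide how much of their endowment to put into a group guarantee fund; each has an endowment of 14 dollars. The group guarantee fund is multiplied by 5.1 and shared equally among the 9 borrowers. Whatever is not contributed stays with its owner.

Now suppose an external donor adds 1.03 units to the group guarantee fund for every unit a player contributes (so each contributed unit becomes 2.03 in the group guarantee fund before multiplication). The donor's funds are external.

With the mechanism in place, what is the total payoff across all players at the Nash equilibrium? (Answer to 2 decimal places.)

With the mechanism, a contributed unit returns 5.1 × 2.03 / 9 = 1.1503 per unit of net cost to the contributor — now above 1 — so contributing fully is weakly dominant for every player.
So the Nash equilibrium is full contribution by all 9; the group earns 5.1 × 2.03 × 126 = 1304.48.

1304.48 dollars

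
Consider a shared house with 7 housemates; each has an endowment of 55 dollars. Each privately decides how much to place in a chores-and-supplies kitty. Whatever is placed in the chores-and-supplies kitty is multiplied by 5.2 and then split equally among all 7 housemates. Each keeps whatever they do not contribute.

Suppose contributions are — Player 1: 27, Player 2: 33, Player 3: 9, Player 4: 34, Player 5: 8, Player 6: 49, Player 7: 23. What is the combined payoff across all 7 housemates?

Total contributed: 27 + 33 + 9 + 34 + 8 + 49 + 23 = 183; total kept: 7 × 55 − 183 = 202.
The chores-and-supplies kitty pays out 5.2 × 183 = 951.60 in aggregate.
Group total = 202 + 951.60 = 1153.60.

1153.60 dollars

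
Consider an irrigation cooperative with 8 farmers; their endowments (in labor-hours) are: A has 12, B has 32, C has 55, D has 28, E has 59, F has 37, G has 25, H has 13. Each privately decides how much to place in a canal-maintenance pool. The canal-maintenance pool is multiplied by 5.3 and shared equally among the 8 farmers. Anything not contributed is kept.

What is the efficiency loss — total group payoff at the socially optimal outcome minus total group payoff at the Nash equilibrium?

1122.30 labor-hours

The private return per contributed unit is 5.3/8 = 0.6625 < 1 for every player regardless of endowment, so the Nash equilibrium is zero contribution and the group total is Σ E_j = 12 + 32 + 55 + 28 + 59 + 37 + 25 + 13 = 261.
Each contributed unit returns 5.300 to the group, so the social optimum is full contribution by everyone: group total = 5.300 × 261 = 1383.30.
Efficiency loss = (5.300 − 1) × 261 = 1122.30.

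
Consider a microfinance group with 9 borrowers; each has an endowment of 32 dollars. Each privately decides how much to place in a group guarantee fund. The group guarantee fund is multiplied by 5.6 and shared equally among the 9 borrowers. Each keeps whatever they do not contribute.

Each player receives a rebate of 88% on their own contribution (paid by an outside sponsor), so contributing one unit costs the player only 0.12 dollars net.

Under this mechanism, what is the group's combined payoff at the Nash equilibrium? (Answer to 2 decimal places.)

With the mechanism, a contributed unit returns (5.6/9) / 0.12 = 5.1852 per unit of net cost to the contributor — now above 1 — so contributing fully is weakly dominant for every player.
At the Nash equilibrium everyone contributes 32. Group total payoff = 9 × (32 × 0.88 + 5.6 × 32) = 1866.24.

1866.24 dollars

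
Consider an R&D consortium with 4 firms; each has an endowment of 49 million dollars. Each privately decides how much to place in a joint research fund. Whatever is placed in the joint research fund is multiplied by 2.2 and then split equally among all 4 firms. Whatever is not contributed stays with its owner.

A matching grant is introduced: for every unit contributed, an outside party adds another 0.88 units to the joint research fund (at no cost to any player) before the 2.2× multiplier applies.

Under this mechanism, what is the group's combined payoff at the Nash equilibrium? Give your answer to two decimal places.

810.66 million dollars

The effective private return per unit is now 2.2 × 1.88 / 4 = 1.0340 > 1, so every player's dominant strategy flips to full contribution.
So the Nash equilibrium is full contribution by all 4; the group earns 2.2 × 1.88 × 196 = 810.66.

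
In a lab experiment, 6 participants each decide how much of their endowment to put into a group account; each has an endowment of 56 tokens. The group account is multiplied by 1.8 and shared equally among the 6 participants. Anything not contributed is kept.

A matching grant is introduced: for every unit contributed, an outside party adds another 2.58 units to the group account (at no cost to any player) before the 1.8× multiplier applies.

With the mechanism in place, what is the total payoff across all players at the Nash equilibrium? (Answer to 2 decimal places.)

2165.18 tokens

With the mechanism, a contributed unit returns 1.8 × 3.58 / 6 = 1.0740 per unit of net cost to the contributor — now above 1 — so contributing fully is weakly dominant for every player.
At the Nash equilibrium everyone contributes 56. Group total payoff = 1.8 × 3.58 × 336 = 2165.18.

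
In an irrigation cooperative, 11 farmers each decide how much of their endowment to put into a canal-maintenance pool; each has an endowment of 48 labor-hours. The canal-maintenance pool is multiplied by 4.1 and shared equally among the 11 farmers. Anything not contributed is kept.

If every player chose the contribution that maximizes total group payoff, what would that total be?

Each contributed unit returns 4.100 to the group as a whole (0.3727 to each of 11 players), which exceeds 1, so the social optimum is full contribution: group total = 4.100 × 528 = 2164.80.

2164.80 labor-hours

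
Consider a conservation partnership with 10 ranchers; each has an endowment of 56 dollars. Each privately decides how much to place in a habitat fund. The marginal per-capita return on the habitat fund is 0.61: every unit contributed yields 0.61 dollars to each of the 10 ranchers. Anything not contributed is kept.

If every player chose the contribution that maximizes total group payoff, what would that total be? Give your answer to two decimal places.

3416.00 dollars

Each contributed unit returns 6.100 to the group as a whole (0.61 to each of 10 players), which exceeds 1, so the social optimum is full contribution: group total = 6.100 × 560 = 3416.00.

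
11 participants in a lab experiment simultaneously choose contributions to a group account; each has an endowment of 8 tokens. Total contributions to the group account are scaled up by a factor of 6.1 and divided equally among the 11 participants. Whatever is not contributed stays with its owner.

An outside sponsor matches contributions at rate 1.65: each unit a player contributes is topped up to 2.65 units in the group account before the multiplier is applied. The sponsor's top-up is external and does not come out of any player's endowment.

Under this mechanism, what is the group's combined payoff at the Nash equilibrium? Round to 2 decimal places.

1422.52 tokens

The effective private return per unit is now 6.1 × 2.65 / 11 = 1.4695 > 1, so every player's dominant strategy flips to full contribution.
At the Nash equilibrium everyone contributes 8. Group total payoff = 6.1 × 2.65 × 88 = 1422.52.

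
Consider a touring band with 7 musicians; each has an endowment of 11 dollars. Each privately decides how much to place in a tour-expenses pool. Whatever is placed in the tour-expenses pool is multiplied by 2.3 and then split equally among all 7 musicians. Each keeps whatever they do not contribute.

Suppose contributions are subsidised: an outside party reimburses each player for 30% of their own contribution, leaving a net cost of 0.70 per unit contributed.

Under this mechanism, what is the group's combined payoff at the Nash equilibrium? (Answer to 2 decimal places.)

77.00 dollars

Even with the mechanism, each unit contributed returns only (2.3/7) / 0.70 = 0.4694 per unit of net cost, so contributing nothing is still dominant.
At the Nash equilibrium no one contributes; group total payoff = 7 × 11 = 77.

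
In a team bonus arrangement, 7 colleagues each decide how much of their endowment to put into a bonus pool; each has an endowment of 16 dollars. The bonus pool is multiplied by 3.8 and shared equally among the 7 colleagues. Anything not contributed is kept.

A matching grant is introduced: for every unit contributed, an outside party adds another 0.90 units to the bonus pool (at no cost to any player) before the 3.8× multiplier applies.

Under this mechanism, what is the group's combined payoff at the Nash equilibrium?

808.64 dollars

With the mechanism, a contributed unit returns 3.8 × 1.90 / 7 = 1.0314 per unit of net cost to the contributor — now above 1 — so contributing fully is weakly dominant for every player.
So the Nash equilibrium is full contribution by all 7; the group earns 3.8 × 1.90 × 112 = 808.64.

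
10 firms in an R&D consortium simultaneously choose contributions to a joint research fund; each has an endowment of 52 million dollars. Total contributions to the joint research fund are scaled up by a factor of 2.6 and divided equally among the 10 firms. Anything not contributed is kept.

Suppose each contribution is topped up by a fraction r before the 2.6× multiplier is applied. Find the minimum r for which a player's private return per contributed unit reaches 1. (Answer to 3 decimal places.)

2.846

With matching at rate r, one contributed unit becomes (1 + r) in the joint research fund and returns 2.6 × (1 + r) / 10 to the contributor.
Setting this equal to 1: 1 + r = 10/2.6 = 3.8462.
So the minimum matching rate is r = 3.8462 − 1 = 2.846.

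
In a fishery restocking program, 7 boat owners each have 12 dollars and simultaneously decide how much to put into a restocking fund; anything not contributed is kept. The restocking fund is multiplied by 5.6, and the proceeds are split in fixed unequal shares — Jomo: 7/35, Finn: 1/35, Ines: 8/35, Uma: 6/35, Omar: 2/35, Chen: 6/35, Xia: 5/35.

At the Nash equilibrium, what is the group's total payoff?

Each unit j contributes comes back to j as 5.6 × (j's share), so j prefers to contribute only if that share exceeds 1/5.6 = 0.1786; otherwise keeping the unit dominates.
Jomo and Ines clear that bar, contributing 12 each; the remaining 5 contribute 0. Total contributed: 24.
The restocking fund pays out 5.6 × 24 = 134.40 in total (split across the unequal shares, but the aggregate is all that matters for the group sum).
The 5 free-riders keep 12 each, adding 60. Group total = 60 + 134.40 = 194.40.

194.40 dollars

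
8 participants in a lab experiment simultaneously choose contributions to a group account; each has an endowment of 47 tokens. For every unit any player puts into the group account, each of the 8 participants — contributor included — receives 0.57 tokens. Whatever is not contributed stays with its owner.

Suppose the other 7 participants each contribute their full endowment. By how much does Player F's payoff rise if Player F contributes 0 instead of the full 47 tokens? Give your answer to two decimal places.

Switching from a contribution of 47 to 0 lets Player F keep an extra 47 tokens, but lowers the group account by 47, which costs Player F their own share of that drop: 0.57 × 47 = 26.79.
Net gain = 47 − 26.79 = 20.21. The private return per contributed unit (0.57) is below 1, so free-riding is indeed the best response regardless of what the others do.

20.21 tokens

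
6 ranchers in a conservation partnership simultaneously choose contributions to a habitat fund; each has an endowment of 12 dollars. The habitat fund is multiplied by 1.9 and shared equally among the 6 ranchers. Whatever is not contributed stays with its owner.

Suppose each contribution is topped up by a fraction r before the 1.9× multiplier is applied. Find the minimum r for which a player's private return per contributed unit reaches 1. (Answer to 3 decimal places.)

2.158

With matching at rate r, one contributed unit becomes (1 + r) in the habitat fund and returns 1.9 × (1 + r) / 6 to the contributor.
Setting this equal to 1: 1 + r = 6/1.9 = 3.1579.
So the minimum matching rate is r = 3.1579 − 1 = 2.158.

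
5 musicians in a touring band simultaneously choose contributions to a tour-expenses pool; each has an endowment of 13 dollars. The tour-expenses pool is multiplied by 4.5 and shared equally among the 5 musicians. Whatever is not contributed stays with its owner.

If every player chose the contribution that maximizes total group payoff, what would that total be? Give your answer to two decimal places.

292.50 dollars

Each contributed unit returns 4.500 to the group as a whole (0.9000 to each of 5 players), which exceeds 1, so the social optimum is full contribution: group total = 4.500 × 65 = 292.50.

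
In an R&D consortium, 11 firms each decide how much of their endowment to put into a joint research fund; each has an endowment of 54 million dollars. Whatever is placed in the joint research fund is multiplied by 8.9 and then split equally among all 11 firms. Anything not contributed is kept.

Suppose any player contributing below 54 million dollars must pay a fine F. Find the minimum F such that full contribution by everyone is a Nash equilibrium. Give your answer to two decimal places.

Given the others contribute fully, the best deviation is to contribute 0 (any partial contribution still incurs the fine and gives up units whose private return 0.8091 is below 1).
Deviating from 54 to 0 saves 54 million dollars but forfeits the deviator's share of the drop in the joint research fund: 8.9/11 × 54 = 43.69.
So the deviation gain is 54 − 43.69 = 10.31, and the fine must be at least 10.31 million dollars to wipe it out.

10.31 million dollars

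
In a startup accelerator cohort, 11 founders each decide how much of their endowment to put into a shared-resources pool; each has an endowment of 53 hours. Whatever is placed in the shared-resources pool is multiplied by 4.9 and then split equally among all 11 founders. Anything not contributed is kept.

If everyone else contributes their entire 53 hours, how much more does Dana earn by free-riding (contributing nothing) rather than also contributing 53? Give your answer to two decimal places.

29.39 hours

Switching from a contribution of 53 to 0 lets Dana keep an extra 53 hours, but lowers the shared-resources pool by 53, which costs Dana their own share of that drop: 4.9/11 × 53 = 23.61.
Net gain = 53 − 23.61 = 29.39. The private return per contributed unit (0.4455) is below 1, so free-riding is indeed the best response regardless of what the others do.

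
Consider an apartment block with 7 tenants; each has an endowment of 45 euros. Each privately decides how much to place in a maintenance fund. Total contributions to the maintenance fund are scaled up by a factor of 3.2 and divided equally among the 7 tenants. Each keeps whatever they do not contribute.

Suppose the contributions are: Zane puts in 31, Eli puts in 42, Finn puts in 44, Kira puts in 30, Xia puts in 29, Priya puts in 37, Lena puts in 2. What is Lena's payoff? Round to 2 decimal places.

141.29 euros

Total contributed: 31 + 42 + 44 + 30 + 29 + 37 + 2 = 215.
Each receives 3.2 × 215 / 7 = 98.29 from the maintenance fund.
Lena keeps 45 − 2 = 43, so Lena's payoff is 43 + 98.29 = 141.29.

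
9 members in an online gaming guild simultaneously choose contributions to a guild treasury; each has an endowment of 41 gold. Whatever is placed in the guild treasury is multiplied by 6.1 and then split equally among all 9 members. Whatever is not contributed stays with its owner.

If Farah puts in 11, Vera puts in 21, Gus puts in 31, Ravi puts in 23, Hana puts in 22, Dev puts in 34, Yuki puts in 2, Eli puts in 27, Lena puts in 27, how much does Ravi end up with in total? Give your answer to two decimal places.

Total contributed: 11 + 21 + 31 + 23 + 22 + 34 + 2 + 27 + 27 = 198.
Each receives 6.1 × 198 / 9 = 134.20 from the guild treasury.
Ravi keeps 41 − 23 = 18, so Ravi's payoff is 18 + 134.20 = 152.20.

152.20 gold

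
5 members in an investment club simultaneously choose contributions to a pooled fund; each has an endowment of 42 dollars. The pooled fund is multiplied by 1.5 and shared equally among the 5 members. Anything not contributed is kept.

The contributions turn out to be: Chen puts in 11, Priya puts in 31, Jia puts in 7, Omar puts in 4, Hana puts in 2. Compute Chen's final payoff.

Total contributed: 11 + 31 + 7 + 4 + 2 = 55.
Each receives 1.5 × 55 / 5 = 16.50 from the pooled fund.
Chen keeps 42 − 11 = 31, so Chen's payoff is 31 + 16.50 = 47.50.

47.50 dollars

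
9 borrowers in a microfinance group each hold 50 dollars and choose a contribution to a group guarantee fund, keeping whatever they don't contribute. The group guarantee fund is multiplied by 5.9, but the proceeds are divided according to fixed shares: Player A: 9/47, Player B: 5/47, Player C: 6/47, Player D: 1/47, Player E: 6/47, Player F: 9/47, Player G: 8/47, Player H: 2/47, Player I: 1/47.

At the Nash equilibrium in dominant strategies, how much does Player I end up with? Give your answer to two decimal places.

68.83 dollars

Player j's private return per contributed unit is 5.9 × (j's share). Contributing is weakly dominant for j when that share is at least 1/5.9 = 0.1695, and contributing 0 is dominant otherwise.
The shares above 0.1695 belong to Player A, Player F and Player G, contributing 50 each; the remaining 6 contribute 0. Total contributed: 150.
Player I keeps 50 and receives 5.9 × 150 × 1/47 = 18.83 from the group guarantee fund, for a payoff of 68.83.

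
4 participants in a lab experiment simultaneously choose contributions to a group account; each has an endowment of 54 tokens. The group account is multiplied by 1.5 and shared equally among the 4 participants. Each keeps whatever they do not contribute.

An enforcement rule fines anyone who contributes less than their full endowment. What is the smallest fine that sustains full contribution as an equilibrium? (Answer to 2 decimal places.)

33.75 tokens

Given the others contribute fully, the best deviation is to contribute 0 (any partial contribution still incurs the fine and gives up units whose private return 0.3750 is below 1).
Deviating from 54 to 0 saves 54 tokens but forfeits the deviator's share of the drop in the group account: 1.5/4 × 54 = 20.25.
So the deviation gain is 54 − 20.25 = 33.75, and the fine must be at least 33.75 tokens to wipe it out.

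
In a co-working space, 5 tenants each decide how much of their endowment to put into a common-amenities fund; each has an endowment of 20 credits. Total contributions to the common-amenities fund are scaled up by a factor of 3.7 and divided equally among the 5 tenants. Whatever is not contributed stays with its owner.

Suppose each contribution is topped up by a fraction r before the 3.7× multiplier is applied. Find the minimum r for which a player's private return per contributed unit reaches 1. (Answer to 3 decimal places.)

With matching at rate r, one contributed unit becomes (1 + r) in the common-amenities fund and returns 3.7 × (1 + r) / 5 to the contributor.
Setting this equal to 1: 1 + r = 5/3.7 = 1.3514.
So the minimum matching rate is r = 1.3514 − 1 = 0.351.

0.351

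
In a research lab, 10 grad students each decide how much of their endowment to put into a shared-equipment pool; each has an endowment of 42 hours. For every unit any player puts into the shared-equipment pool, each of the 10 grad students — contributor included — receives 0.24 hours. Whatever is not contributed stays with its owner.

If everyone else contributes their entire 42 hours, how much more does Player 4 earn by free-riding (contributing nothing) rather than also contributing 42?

Switching from a contribution of 42 to 0 lets Player 4 keep an extra 42 hours, but lowers the shared-equipment pool by 42, which costs Player 4 their own share of that drop: 0.24 × 42 = 10.08.
Net gain = 42 − 10.08 = 31.92. The private return per contributed unit (0.24) is below 1, so free-riding is indeed the best response regardless of what the others do.

31.92 hours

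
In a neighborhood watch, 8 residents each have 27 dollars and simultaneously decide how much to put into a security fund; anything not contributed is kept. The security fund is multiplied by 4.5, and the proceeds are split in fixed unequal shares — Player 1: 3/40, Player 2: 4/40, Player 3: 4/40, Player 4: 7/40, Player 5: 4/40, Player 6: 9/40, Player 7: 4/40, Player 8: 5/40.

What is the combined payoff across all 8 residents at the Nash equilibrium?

Player j's private return per contributed unit is 4.5 × (j's share). Contributing is weakly dominant for j when that share is at least 1/4.5 = 0.2222, and contributing 0 is dominant otherwise.
Player 6 alone (share 9/40) is above the threshold, contributing 27; the remaining 7 contribute 0. Total contributed: 27.
The security fund pays out 4.5 × 27 = 121.50 in total (split across the unequal shares, but the aggregate is all that matters for the group sum).
The 7 free-riders keep 27 each, adding 189. Group total = 189 + 121.50 = 310.50.

310.50 dollars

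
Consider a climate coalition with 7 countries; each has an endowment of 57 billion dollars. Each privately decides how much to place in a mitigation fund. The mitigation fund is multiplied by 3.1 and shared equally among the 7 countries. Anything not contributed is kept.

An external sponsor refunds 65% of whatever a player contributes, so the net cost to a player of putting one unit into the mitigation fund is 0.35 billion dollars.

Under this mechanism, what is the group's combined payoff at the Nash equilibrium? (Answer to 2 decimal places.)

1496.25 billion dollars

With the mechanism, a contributed unit returns (3.1/7) / 0.35 = 1.2653 per unit of net cost to the contributor — now above 1 — so contributing fully is weakly dominant for every player.
So the Nash equilibrium is full contribution by all 7; the group earns 7 × (57 × 0.65 + 3.1 × 57) = 1496.25.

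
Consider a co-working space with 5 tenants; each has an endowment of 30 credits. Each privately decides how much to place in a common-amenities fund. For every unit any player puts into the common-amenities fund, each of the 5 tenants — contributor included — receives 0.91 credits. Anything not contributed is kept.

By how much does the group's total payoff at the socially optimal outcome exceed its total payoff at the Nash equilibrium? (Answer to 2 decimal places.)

The private return per contributed unit is 0.91 < 1, so contributing 0 is dominant for every player. At the Nash equilibrium everyone keeps their 30, and the group total is 5 × 30 = 150.
Each contributed unit returns 4.550 to the group as a whole (0.91 to each of 5 players), which exceeds 1, so the social optimum is full contribution: group total = 4.550 × 150 = 682.50.
Efficiency loss = 682.50 − 150 = 532.50.

532.50 credits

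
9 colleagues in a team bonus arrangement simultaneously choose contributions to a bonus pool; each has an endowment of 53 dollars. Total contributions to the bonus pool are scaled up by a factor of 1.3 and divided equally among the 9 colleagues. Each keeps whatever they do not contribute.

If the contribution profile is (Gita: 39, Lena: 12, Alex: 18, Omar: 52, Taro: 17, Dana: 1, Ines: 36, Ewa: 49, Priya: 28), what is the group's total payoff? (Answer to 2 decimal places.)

552.60 dollars

Total contributed: 39 + 12 + 18 + 52 + 17 + 1 + 36 + 49 + 28 = 252; total kept: 9 × 53 − 252 = 225.
The bonus pool pays out 1.3 × 252 = 327.60 in aggregate.
Group total = 225 + 327.60 = 552.60.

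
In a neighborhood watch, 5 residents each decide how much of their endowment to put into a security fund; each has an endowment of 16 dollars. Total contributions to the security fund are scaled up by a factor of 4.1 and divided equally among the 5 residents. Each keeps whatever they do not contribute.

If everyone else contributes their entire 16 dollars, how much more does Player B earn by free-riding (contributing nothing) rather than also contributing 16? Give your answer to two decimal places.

Switching from a contribution of 16 to 0 lets Player B keep an extra 16 dollars, but lowers the security fund by 16, which costs Player B their own share of that drop: 4.1/5 × 16 = 13.12.
Net gain = 16 − 13.12 = 2.88. The private return per contributed unit (0.8200) is below 1, so free-riding is indeed the best response regardless of what the others do.

2.88 dollars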